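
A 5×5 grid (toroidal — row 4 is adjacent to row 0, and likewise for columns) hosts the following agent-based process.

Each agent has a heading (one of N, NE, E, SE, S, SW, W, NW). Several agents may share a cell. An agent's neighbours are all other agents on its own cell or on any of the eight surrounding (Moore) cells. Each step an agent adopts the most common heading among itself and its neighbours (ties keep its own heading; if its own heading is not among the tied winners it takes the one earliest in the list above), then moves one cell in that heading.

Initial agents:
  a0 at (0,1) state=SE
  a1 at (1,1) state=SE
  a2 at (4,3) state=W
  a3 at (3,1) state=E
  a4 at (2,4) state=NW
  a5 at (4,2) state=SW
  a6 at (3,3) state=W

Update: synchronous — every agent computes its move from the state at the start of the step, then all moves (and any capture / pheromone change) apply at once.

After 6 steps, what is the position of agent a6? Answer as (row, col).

(3, 2)

t=1: a0@(1,2):SE a1@(2,2):SE a2@(4,2):W a3@(3,2):E a4@(1,3):NW a5@(4,1):W a6@(3,2):W
t=2: a0@(2,3):SE a1@(3,3):SE a2@(4,1):W a3@(3,1):W a4@(2,4):SE a5@(4,0):W a6@(3,1):W
t=3: a0@(3,4):SE a1@(4,4):SE a2@(4,0):W a3@(3,0):W a4@(3,0):SE a5@(4,4):W a6@(3,0):W
t=4: a0@(3,3):W a1@(4,3):W a2@(4,4):W a3@(3,4):W a4@(3,4):W a5@(4,3):W a6@(3,4):W
t=5: a0@(3,2):W a1@(4,2):W a2@(4,3):W a3@(3,3):W a4@(3,3):W a5@(4,2):W a6@(3,3):W
t=6: a0@(3,1):W a1@(4,1):W a2@(4,2):W a3@(3,2):W a4@(3,2):W a5@(4,1):W a6@(3,2):W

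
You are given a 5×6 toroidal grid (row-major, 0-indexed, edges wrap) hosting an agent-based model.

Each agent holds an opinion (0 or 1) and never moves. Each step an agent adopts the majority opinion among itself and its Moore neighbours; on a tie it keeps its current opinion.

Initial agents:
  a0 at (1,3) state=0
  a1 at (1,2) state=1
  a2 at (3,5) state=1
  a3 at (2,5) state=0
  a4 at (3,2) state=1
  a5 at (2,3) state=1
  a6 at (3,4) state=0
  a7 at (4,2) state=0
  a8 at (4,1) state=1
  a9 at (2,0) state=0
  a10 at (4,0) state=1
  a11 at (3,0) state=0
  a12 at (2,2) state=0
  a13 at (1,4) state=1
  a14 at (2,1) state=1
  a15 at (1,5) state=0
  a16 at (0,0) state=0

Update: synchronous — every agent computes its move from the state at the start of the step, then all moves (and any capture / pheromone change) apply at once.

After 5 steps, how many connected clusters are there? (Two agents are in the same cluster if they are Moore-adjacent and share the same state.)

t=1: a0@(1,3):1 a1@(1,2):1 a2@(3,5):0 a3@(2,5):0 a4@(3,2):1 a5@(2,3):1 a6@(3,4):0 a7@(4,2):1 a8@(4,1):1 a9@(2,0):0 a10@(4,0):1 a11@(3,0):1 a12@(2,2):1 a13@(1,4):0 a14@(2,1):1 a15@(1,5):0 a16@(0,0):0
t=2: (unchanged — steady state)

2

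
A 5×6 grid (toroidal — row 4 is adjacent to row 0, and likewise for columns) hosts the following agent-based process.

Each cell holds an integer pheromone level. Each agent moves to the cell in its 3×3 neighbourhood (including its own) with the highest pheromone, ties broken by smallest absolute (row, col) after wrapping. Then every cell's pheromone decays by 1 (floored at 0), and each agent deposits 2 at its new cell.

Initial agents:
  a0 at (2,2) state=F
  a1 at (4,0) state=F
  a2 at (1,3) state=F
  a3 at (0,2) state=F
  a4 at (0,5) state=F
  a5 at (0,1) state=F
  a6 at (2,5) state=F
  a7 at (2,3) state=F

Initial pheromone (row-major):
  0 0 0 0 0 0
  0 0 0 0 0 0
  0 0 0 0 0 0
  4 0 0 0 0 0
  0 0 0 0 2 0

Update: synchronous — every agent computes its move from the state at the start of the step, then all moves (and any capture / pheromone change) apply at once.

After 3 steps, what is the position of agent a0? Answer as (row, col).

t=1: a0@(1,1) a1@(3,0) a2@(0,2) a3@(0,1) a4@(4,4) a5@(0,0) a6@(3,0) a7@(1,2) | pheromone: 2 2 2 0 0 0 / 0 2 2 0 0 0 / 0 0 0 0 0 0 / 7 0 0 0 0 0 / 0 0 0 0 3 0
t=2: a0@(0,0) a1@(3,0) a2@(0,1) a3@(0,0) a4@(4,4) a5@(0,0) a6@(3,0) a7@(0,1) | pheromone: 7 5 1 0 0 0 / 0 1 1 0 0 0 / 0 0 0 0 0 0 / 10 0 0 0 0 0 / 0 0 0 0 4 0
t=3: a0@(0,0) a1@(3,0) a2@(0,0) a3@(0,0) a4@(4,4) a5@(0,0) a6@(3,0) a7@(0,0) | pheromone: 16 4 0 0 0 0 / 0 0 0 0 0 0 / 0 0 0 0 0 0 / 13 0 0 0 0 0 / 0 0 0 0 5 0

(0, 0)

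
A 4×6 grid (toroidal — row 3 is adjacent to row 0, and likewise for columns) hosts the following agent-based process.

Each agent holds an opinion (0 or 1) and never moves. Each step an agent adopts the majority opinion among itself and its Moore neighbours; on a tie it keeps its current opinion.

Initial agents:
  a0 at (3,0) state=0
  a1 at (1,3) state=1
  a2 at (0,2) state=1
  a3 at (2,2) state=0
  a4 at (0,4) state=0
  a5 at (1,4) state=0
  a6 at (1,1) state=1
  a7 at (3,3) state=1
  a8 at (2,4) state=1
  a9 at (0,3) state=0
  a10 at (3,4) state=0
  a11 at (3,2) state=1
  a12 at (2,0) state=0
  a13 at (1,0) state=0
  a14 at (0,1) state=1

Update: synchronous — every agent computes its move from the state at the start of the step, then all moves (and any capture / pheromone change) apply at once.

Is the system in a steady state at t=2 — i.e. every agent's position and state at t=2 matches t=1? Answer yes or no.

t=1: a0@(3,0):0 a1@(1,3):0 a2@(0,2):1 a3@(2,2):1 a4@(0,4):0 a5@(1,4):0 a6@(1,1):1 a7@(3,3):1 a8@(2,4):1 a9@(0,3):0 a10@(3,4):0 a11@(3,2):1 a12@(2,0):0 a13@(1,0):0 a14@(0,1):1
t=2: a0@(3,0):0 a1@(1,3):0 a2@(0,2):1 a3@(2,2):1 a4@(0,4):0 a5@(1,4):0 a6@(1,1):1 a7@(3,3):1 a8@(2,4):0 a9@(0,3):0 a10@(3,4):0 a11@(3,2):1 a12@(2,0):0 a13@(1,0):0 a14@(0,1):1

no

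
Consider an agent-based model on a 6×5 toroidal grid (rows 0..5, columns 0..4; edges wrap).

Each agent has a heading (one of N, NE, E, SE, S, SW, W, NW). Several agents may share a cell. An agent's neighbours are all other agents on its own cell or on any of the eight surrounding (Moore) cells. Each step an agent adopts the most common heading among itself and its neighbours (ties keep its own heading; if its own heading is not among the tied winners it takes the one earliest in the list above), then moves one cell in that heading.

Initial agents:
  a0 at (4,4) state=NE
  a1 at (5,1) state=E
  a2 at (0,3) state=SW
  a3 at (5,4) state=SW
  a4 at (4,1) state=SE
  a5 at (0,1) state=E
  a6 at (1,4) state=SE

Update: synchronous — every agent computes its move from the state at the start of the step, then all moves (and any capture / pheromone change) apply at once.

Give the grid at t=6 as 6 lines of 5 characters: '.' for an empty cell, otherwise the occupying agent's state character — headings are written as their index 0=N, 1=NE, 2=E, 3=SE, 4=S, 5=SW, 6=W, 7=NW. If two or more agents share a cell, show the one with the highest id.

..2..
.5...
.....
.....
.....
..25.

t=1: a0@(3,0):NE a1@(5,2):E a2@(1,2):SW a3@(0,3):SW a4@(5,2):SE a5@(0,2):E a6@(2,0):SE
t=2: a0@(2,1):NE a1@(5,3):E a2@(2,1):SW a3@(1,2):SW a4@(5,3):E a5@(0,3):E a6@(3,1):SE
t=3: a0@(3,0):SW a1@(5,4):E a2@(3,0):SW a3@(2,1):SW a4@(5,4):E a5@(0,4):E a6@(4,2):SE
t=4: a0@(4,4):SW a1@(5,0):E a2@(4,4):SW a3@(3,0):SW a4@(5,0):E a5@(0,0):E a6@(5,3):SE
t=5: a0@(5,3):SW a1@(5,1):E a2@(5,3):SW a3@(4,4):SW a4@(5,1):E a5@(0,1):E a6@(0,2):SW
t=6: a0@(0,2):SW a1@(5,2):E a2@(0,2):SW a3@(5,3):SW a4@(5,2):E a5@(0,2):E a6@(1,1):SW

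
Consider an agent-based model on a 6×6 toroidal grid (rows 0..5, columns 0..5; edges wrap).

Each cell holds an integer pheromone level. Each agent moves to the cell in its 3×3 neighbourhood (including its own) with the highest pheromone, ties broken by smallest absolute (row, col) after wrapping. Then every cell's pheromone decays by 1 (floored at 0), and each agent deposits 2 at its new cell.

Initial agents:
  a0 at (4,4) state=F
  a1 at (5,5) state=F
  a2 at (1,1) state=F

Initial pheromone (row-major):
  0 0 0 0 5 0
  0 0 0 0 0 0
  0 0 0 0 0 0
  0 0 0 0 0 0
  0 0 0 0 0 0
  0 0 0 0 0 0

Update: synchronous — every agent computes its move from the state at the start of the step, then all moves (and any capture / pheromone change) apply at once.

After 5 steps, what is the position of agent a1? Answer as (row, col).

t=1: a0@(3,3) a1@(0,4) a2@(0,0) | pheromone: 2 0 0 0 6 0 / 0 0 0 0 0 0 / 0 0 0 0 0 0 / 0 0 0 2 0 0 / 0 0 0 0 0 0 / 0 0 0 0 0 0
t=2: a0@(3,3) a1@(0,4) a2@(0,0) | pheromone: 3 0 0 0 7 0 / 0 0 0 0 0 0 / 0 0 0 0 0 0 / 0 0 0 3 0 0 / 0 0 0 0 0 0 / 0 0 0 0 0 0
t=3: a0@(3,3) a1@(0,4) a2@(0,0) | pheromone: 4 0 0 0 8 0 / 0 0 0 0 0 0 / 0 0 0 0 0 0 / 0 0 0 4 0 0 / 0 0 0 0 0 0 / 0 0 0 0 0 0
t=4: a0@(3,3) a1@(0,4) a2@(0,0) | pheromone: 5 0 0 0 9 0 / 0 0 0 0 0 0 / 0 0 0 0 0 0 / 0 0 0 5 0 0 / 0 0 0 0 0 0 / 0 0 0 0 0 0
t=5: a0@(3,3) a1@(0,4) a2@(0,0) | pheromone: 6 0 0 0 10 0 / 0 0 0 0 0 0 / 0 0 0 0 0 0 / 0 0 0 6 0 0 / 0 0 0 0 0 0 / 0 0 0 0 0 0

(0, 4)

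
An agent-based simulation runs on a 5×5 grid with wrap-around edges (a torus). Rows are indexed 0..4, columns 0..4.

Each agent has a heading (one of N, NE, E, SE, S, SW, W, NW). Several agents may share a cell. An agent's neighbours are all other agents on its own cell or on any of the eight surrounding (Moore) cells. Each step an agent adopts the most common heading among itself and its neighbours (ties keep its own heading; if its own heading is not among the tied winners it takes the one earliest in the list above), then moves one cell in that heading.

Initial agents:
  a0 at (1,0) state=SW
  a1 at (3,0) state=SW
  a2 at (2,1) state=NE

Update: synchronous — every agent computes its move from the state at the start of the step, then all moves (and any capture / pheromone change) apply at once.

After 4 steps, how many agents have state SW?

3

t=1: a0@(2,4):SW a1@(4,4):SW a2@(3,0):SW
t=2: a0@(3,3):SW a1@(0,3):SW a2@(4,4):SW
t=3: a0@(4,2):SW a1@(1,2):SW a2@(0,3):SW
t=4: a0@(0,1):SW a1@(2,1):SW a2@(1,2):SW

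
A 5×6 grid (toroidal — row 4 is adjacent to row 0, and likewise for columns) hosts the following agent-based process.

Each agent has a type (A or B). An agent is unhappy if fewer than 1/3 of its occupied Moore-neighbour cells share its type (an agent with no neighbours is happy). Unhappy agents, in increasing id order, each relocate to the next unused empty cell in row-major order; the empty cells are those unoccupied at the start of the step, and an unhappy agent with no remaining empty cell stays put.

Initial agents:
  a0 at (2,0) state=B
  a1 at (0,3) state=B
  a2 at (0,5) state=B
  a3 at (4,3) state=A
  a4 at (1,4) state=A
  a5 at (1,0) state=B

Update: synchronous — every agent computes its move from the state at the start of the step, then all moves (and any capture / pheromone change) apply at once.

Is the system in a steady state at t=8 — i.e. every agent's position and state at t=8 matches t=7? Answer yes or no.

yes

t=1: a0@(2,0):B a1@(0,0):B a2@(0,5):B a3@(0,1):A a4@(0,2):A a5@(1,0):B
t=2: (unchanged — steady state)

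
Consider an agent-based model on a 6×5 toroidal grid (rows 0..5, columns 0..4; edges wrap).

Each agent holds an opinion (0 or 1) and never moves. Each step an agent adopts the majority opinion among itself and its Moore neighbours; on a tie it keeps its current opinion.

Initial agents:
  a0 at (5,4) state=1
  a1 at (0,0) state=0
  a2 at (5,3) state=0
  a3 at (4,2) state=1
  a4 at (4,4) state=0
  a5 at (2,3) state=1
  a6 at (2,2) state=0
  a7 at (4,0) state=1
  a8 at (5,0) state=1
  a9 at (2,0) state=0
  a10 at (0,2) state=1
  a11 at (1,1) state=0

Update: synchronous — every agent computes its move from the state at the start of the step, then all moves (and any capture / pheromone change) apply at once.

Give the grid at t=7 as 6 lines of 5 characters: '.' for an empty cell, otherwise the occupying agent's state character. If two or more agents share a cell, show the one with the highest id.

0.0..
.0...
0.01.
.....
1.1.1
1..11

t=1: a0@(5,4):1 a1@(0,0):0 a2@(5,3):1 a3@(4,2):1 a4@(4,4):1 a5@(2,3):1 a6@(2,2):0 a7@(4,0):1 a8@(5,0):1 a9@(2,0):0 a10@(0,2):0 a11@(1,1):0
t=2: (unchanged — steady state)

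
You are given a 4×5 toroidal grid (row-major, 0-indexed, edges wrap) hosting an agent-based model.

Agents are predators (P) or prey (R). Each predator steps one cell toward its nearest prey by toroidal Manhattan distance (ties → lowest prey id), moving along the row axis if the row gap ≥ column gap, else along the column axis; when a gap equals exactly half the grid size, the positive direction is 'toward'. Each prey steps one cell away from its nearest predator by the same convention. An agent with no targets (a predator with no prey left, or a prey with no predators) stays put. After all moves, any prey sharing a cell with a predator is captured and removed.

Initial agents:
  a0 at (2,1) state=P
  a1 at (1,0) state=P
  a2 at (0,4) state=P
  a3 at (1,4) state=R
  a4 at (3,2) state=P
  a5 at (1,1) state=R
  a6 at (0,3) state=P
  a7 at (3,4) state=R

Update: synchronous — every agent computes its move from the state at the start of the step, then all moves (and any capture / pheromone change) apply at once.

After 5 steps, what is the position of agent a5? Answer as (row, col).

t=1: a0@(1,1):P a1@(1,4):P a2@(1,4):P a4@(3,3):P a5@(0,1):R a6@(1,3):P a7@(2,4):R
t=2: a0@(0,1):P a1@(2,4):P a2@(2,4):P a4@(2,3):P a5@(3,1):R a6@(2,3):P a7@(3,4):R
t=3: a0@(3,1):P a1@(3,4):P a2@(3,4):P a4@(3,3):P a5@(2,1):R a6@(3,3):P a7@(0,4):R
t=4: a0@(2,1):P a1@(0,4):P a2@(0,4):P a4@(0,3):P a5@(1,1):R a6@(0,3):P a7@(1,4):R
t=5: a0@(1,1):P a1@(1,4):P a2@(1,4):P a4@(1,3):P a5@(0,1):R a6@(1,3):P a7@(2,4):R

(0, 1)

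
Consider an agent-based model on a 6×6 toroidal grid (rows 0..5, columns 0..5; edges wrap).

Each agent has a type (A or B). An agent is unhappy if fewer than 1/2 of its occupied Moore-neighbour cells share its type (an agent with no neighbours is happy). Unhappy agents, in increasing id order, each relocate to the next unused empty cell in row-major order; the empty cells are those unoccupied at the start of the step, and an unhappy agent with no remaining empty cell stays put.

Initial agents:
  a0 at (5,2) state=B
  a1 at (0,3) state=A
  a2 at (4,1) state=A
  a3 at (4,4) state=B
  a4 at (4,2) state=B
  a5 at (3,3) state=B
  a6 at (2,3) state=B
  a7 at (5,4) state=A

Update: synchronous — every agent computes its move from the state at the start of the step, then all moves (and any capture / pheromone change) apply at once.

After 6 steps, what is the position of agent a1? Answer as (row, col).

(0, 3)

t=1: a0@(0,0):B a1@(0,3):A a2@(0,1):A a3@(4,4):B a4@(4,2):B a5@(3,3):B a6@(2,3):B a7@(5,4):A
t=2: a0@(0,2):B a1@(0,3):A a2@(0,4):A a3@(4,4):B a4@(4,2):B a5@(3,3):B a6@(2,3):B a7@(5,4):A
t=3: a0@(0,0):B a1@(0,3):A a2@(0,4):A a3@(4,4):B a4@(4,2):B a5@(3,3):B a6@(2,3):B a7@(5,4):A
t=4: (unchanged — steady state)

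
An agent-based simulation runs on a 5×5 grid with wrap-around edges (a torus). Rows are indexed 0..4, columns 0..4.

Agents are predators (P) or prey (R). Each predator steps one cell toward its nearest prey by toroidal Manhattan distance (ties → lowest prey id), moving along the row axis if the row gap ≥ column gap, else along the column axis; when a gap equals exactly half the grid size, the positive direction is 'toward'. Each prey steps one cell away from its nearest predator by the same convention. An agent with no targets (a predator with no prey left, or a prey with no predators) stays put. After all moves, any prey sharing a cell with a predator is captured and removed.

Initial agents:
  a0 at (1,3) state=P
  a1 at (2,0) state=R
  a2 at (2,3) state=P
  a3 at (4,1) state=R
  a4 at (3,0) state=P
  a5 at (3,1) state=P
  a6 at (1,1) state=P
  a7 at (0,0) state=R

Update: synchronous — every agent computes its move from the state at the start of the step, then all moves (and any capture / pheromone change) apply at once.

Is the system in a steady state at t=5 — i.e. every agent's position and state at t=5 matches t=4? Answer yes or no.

t=1: a0@(1,4):P a1@(1,0):R a2@(2,4):P a3@(0,1):R a4@(2,0):P a5@(4,1):P a6@(2,1):P a7@(1,0):R
t=2: a0@(1,0):P a2@(1,4):P a4@(1,0):P a5@(0,1):P a6@(1,1):P
t=3: (unchanged — steady state)

yes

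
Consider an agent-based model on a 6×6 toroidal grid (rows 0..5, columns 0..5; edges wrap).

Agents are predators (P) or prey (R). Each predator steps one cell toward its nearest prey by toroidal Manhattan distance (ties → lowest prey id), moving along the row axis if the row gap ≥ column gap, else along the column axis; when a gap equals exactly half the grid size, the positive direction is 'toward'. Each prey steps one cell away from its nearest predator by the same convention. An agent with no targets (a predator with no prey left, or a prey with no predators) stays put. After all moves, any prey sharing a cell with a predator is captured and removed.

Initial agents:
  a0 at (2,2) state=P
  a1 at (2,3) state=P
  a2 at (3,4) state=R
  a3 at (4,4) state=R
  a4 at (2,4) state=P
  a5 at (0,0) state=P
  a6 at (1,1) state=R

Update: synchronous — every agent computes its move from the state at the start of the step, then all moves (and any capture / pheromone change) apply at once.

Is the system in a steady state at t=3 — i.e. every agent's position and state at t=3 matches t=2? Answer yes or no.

no

t=1: a0@(1,2):P a1@(3,3):P a2@(4,4):R a3@(5,4):R a4@(3,4):P a5@(1,0):P a6@(0,1):R
t=2: a0@(0,2):P a1@(4,3):P a2@(5,4):R a3@(0,4):R a4@(4,4):P a5@(0,0):P a6@(5,1):R
t=3: a0@(0,3):P a1@(5,3):P a2@(0,4):R a4@(5,4):P a5@(0,5):P a6@(4,1):R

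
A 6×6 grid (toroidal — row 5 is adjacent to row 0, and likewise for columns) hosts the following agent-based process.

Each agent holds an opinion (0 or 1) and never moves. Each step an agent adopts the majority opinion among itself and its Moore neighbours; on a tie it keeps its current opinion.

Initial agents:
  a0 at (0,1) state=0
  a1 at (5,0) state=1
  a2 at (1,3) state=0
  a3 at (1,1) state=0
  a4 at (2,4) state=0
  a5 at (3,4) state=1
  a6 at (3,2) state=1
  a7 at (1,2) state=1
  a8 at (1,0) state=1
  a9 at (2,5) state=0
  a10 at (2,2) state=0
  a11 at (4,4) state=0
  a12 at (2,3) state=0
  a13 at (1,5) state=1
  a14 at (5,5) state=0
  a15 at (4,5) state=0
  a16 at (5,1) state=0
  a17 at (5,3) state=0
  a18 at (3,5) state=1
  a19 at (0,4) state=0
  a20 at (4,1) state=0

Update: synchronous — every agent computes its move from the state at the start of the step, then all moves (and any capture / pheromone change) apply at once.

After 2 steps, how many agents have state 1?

t=1: a0@(0,1):0 a1@(5,0):0 a2@(1,3):0 a3@(1,1):0 a4@(2,4):0 a5@(3,4):0 a6@(3,2):0 a7@(1,2):0 a8@(1,0):0 a9@(2,5):1 a10@(2,2):0 a11@(4,4):0 a12@(2,3):0 a13@(1,5):0 a14@(5,5):0 a15@(4,5):0 a16@(5,1):0 a17@(5,3):0 a18@(3,5):0 a19@(0,4):0 a20@(4,1):0
t=2: a0@(0,1):0 a1@(5,0):0 a2@(1,3):0 a3@(1,1):0 a4@(2,4):0 a5@(3,4):0 a6@(3,2):0 a7@(1,2):0 a8@(1,0):0 a9@(2,5):0 a10@(2,2):0 a11@(4,4):0 a12@(2,3):0 a13@(1,5):0 a14@(5,5):0 a15@(4,5):0 a16@(5,1):0 a17@(5,3):0 a18@(3,5):0 a19@(0,4):0 a20@(4,1):0

0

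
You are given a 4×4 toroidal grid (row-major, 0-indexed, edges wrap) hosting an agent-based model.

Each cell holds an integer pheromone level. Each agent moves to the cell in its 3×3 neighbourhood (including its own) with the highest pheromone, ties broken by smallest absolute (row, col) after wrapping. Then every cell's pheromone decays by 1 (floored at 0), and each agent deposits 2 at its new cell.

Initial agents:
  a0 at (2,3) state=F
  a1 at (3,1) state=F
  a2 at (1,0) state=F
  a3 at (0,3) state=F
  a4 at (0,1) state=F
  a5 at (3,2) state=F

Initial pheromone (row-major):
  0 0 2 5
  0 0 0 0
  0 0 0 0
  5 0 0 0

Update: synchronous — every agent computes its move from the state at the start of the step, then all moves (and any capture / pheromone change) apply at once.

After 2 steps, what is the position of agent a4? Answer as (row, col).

t=1: a0@(3,0) a1@(3,0) a2@(0,3) a3@(0,3) a4@(3,0) a5@(0,3) | pheromone: 0 0 1 10 / 0 0 0 0 / 0 0 0 0 / 10 0 0 0
t=2: a0@(0,3) a1@(0,3) a2@(0,3) a3@(0,3) a4@(0,3) a5@(0,3) | pheromone: 0 0 0 21 / 0 0 0 0 / 0 0 0 0 / 9 0 0 0

(0, 3)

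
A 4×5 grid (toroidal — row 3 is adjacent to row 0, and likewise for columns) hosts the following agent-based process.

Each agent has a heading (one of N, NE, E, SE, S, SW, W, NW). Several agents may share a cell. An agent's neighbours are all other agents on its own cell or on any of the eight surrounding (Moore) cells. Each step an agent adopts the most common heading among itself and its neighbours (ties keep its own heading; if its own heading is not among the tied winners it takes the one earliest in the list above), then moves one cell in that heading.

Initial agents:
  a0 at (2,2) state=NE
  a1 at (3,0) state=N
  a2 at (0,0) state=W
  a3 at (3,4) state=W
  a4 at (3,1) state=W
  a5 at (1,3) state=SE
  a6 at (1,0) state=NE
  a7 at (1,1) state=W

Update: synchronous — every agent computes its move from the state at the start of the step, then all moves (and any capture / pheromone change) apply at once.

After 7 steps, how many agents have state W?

t=1: a0@(2,1):W a1@(3,4):W a2@(0,4):W a3@(3,3):W a4@(3,0):W a5@(2,4):SE a6@(1,4):W a7@(1,0):W
t=2: a0@(2,0):W a1@(3,3):W a2@(0,3):W a3@(3,2):W a4@(3,4):W a5@(2,3):W a6@(1,3):W a7@(1,4):W
t=3: a0@(2,4):W a1@(3,2):W a2@(0,2):W a3@(3,1):W a4@(3,3):W a5@(2,2):W a6@(1,2):W a7@(1,3):W
t=4: a0@(2,3):W a1@(3,1):W a2@(0,1):W a3@(3,0):W a4@(3,2):W a5@(2,1):W a6@(1,1):W a7@(1,2):W
t=5: a0@(2,2):W a1@(3,0):W a2@(0,0):W a3@(3,4):W a4@(3,1):W a5@(2,0):W a6@(1,0):W a7@(1,1):W
t=6: a0@(2,1):W a1@(3,4):W a2@(0,4):W a3@(3,3):W a4@(3,0):W a5@(2,4):W a6@(1,4):W a7@(1,0):W
t=7: a0@(2,0):W a1@(3,3):W a2@(0,3):W a3@(3,2):W a4@(3,4):W a5@(2,3):W a6@(1,3):W a7@(1,4):W

8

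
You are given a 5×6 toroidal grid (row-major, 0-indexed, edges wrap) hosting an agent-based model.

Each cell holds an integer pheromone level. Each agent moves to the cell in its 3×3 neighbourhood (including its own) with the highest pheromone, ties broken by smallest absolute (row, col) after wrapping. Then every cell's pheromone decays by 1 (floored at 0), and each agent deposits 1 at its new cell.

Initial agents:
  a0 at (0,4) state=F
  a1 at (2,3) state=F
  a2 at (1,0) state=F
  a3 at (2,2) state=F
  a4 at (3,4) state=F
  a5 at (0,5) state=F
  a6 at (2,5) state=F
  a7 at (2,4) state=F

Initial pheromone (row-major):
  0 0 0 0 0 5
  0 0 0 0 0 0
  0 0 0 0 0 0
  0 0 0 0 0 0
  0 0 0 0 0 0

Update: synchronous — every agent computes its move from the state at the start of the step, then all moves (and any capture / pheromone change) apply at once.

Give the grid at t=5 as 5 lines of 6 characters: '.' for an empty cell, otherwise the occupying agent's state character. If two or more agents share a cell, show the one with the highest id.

.....F
..F...
......
......
......

t=1: a0@(0,5) a1@(1,2) a2@(0,5) a3@(1,1) a4@(2,3) a5@(0,5) a6@(1,0) a7@(1,3) | pheromone: 0 0 0 0 0 7 / 1 1 1 1 0 0 / 0 0 0 1 0 0 / 0 0 0 0 0 0 / 0 0 0 0 0 0
t=2: a0@(0,5) a1@(1,1) a2@(0,5) a3@(1,0) a4@(1,2) a5@(0,5) a6@(0,5) a7@(1,2) | pheromone: 0 0 0 0 0 10 / 1 1 2 0 0 0 / 0 0 0 0 0 0 / 0 0 0 0 0 0 / 0 0 0 0 0 0
t=3: a0@(0,5) a1@(1,2) a2@(0,5) a3@(0,5) a4@(1,2) a5@(0,5) a6@(0,5) a7@(1,2) | pheromone: 0 0 0 0 0 14 / 0 0 4 0 0 0 / 0 0 0 0 0 0 / 0 0 0 0 0 0 / 0 0 0 0 0 0
t=4: a0@(0,5) a1@(1,2) a2@(0,5) a3@(0,5) a4@(1,2) a5@(0,5) a6@(0,5) a7@(1,2) | pheromone: 0 0 0 0 0 18 / 0 0 6 0 0 0 / 0 0 0 0 0 0 / 0 0 0 0 0 0 / 0 0 0 0 0 0
t=5: a0@(0,5) a1@(1,2) a2@(0,5) a3@(0,5) a4@(1,2) a5@(0,5) a6@(0,5) a7@(1,2) | pheromone: 0 0 0 0 0 22 / 0 0 8 0 0 0 / 0 0 0 0 0 0 / 0 0 0 0 0 0 / 0 0 0 0 0 0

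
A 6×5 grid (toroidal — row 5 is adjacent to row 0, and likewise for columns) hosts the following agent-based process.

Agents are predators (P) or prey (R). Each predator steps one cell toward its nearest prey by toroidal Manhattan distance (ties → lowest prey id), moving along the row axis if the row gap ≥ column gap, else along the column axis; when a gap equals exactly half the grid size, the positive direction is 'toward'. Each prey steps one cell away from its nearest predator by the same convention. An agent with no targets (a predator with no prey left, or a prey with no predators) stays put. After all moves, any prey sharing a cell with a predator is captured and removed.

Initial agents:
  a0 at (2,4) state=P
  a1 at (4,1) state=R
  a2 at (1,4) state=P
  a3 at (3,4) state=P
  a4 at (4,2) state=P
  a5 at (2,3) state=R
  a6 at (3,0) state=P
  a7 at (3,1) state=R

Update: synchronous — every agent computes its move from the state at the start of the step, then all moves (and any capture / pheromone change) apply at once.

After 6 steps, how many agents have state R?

3

t=1: a0@(2,3):P a1@(4,0):R a2@(2,4):P a3@(2,4):P a4@(4,1):P a5@(2,2):R a6@(3,1):P a7@(3,2):R
t=2: a0@(2,2):P a1@(4,4):R a2@(2,3):P a3@(2,3):P a4@(4,0):P a5@(2,1):R a6@(3,2):P a7@(3,3):R
t=3: a0@(2,1):P a1@(4,3):R a2@(3,3):P a3@(3,3):P a4@(4,4):P a5@(2,0):R a6@(3,3):P a7@(4,3):R
t=4: a0@(2,0):P a1@(5,3):R a2@(4,3):P a3@(4,3):P a4@(4,3):P a5@(2,4):R a6@(4,3):P a7@(5,3):R
t=5: a0@(2,4):P a1@(0,3):R a2@(5,3):P a3@(5,3):P a4@(5,3):P a5@(2,3):R a6@(5,3):P a7@(0,3):R
t=6: a0@(2,3):P a1@(1,3):R a2@(0,3):P a3@(0,3):P a4@(0,3):P a5@(2,2):R a6@(0,3):P a7@(1,3):R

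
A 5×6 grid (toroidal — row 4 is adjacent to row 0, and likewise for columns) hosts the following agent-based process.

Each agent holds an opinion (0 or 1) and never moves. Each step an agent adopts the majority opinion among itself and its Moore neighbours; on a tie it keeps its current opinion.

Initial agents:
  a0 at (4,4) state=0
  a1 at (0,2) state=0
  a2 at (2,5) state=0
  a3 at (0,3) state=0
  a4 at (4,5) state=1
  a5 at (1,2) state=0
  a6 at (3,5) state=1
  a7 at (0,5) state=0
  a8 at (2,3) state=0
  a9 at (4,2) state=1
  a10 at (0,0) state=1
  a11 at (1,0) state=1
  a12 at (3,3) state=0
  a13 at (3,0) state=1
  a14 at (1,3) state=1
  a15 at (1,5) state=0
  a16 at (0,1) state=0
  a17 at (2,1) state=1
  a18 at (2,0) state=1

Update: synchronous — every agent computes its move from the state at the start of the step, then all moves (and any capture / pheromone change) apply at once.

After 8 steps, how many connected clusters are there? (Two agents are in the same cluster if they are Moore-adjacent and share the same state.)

2

t=1: a0@(4,4):0 a1@(0,2):0 a2@(2,5):1 a3@(0,3):0 a4@(4,5):1 a5@(1,2):0 a6@(3,5):1 a7@(0,5):0 a8@(2,3):0 a9@(4,2):0 a10@(0,0):1 a11@(1,0):1 a12@(3,3):0 a13@(3,0):1 a14@(1,3):0 a15@(1,5):0 a16@(0,1):0 a17@(2,1):1 a18@(2,0):1
t=2: a0@(4,4):0 a1@(0,2):0 a2@(2,5):1 a3@(0,3):0 a4@(4,5):1 a5@(1,2):0 a6@(3,5):1 a7@(0,5):0 a8@(2,3):0 a9@(4,2):0 a10@(0,0):1 a11@(1,0):1 a12@(3,3):0 a13@(3,0):1 a14@(1,3):0 a15@(1,5):1 a16@(0,1):0 a17@(2,1):1 a18@(2,0):1
t=3: a0@(4,4):0 a1@(0,2):0 a2@(2,5):1 a3@(0,3):0 a4@(4,5):1 a5@(1,2):0 a6@(3,5):1 a7@(0,5):1 a8@(2,3):0 a9@(4,2):0 a10@(0,0):1 a11@(1,0):1 a12@(3,3):0 a13@(3,0):1 a14@(1,3):0 a15@(1,5):1 a16@(0,1):0 a17@(2,1):1 a18@(2,0):1
t=4: (unchanged — steady state)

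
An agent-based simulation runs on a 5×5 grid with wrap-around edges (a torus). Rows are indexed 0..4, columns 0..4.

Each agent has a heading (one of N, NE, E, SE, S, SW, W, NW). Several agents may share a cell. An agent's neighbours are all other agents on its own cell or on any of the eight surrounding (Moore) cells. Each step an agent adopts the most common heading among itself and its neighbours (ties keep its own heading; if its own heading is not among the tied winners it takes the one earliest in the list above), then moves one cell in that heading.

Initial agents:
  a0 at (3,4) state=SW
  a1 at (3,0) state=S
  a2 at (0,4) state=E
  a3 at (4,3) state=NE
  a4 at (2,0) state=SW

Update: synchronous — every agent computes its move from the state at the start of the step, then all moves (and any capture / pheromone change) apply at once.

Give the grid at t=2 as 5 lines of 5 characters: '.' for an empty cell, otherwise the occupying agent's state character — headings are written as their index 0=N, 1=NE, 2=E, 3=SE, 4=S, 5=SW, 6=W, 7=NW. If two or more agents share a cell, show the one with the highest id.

.255.
.....
.....
.....
...5.

t=1: a0@(4,3):SW a1@(4,4):SW a2@(0,0):E a3@(3,4):NE a4@(3,4):SW
t=2: a0@(0,2):SW a1@(0,3):SW a2@(0,1):E a3@(4,3):SW a4@(4,3):SW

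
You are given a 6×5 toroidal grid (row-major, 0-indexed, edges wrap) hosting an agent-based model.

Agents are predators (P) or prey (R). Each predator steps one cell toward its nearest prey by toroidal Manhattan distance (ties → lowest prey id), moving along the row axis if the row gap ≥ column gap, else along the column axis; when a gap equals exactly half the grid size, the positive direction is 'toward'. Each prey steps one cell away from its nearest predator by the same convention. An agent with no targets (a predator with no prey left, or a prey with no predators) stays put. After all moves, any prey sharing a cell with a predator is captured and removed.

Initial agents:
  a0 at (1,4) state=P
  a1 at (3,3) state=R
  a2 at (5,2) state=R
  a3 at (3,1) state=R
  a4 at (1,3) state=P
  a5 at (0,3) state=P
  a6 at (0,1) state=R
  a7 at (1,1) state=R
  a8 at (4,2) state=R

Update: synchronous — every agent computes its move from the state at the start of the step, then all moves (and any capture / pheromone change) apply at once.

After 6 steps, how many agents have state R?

t=1: a0@(1,0):P a1@(4,3):R a2@(4,2):R a3@(4,1):R a4@(2,3):P a5@(5,3):P a6@(0,0):R a7@(1,2):R a8@(3,2):R
t=2: a0@(0,0):P a2@(3,2):R a3@(4,0):R a4@(3,3):P a5@(4,3):P a6@(5,0):R a7@(1,3):R a8@(4,2):R
t=3: a0@(5,0):P a2@(3,1):R a3@(3,0):R a4@(3,2):P a5@(4,2):P a6@(4,0):R a7@(0,3):R a8@(4,1):R
t=4: a0@(4,0):P a2@(3,0):R a3@(2,0):R a4@(3,1):P a5@(4,1):P a6@(3,0):R a7@(0,2):R
t=5: a0@(3,0):P a2@(2,0):R a3@(1,0):R a4@(3,0):P a5@(3,1):P a6@(2,0):R a7@(1,2):R
t=6: a0@(2,0):P a2@(1,0):R a3@(0,0):R a4@(2,0):P a5@(2,1):P a6@(1,0):R a7@(0,2):R

4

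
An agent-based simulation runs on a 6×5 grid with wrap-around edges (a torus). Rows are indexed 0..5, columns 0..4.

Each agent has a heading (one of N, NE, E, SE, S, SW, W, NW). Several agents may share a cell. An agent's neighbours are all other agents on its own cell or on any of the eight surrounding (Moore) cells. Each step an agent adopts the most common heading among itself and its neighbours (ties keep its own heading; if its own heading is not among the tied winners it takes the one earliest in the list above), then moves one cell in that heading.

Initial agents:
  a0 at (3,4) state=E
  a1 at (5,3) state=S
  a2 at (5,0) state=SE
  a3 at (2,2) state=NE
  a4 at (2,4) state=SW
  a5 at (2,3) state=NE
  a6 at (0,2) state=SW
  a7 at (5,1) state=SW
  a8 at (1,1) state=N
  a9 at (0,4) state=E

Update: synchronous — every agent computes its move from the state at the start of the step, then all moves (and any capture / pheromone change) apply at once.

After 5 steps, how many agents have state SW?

t=1: a0@(3,0):E a1@(0,3):S a2@(0,1):SE a3@(1,3):NE a4@(3,3):SW a5@(1,4):NE a6@(1,1):SW a7@(0,0):SW a8@(0,1):N a9@(0,0):E
t=2: a0@(3,1):E a1@(5,4):NE a2@(1,0):SW a3@(0,4):NE a4@(4,2):SW a5@(0,0):NE a6@(2,0):SW a7@(1,4):SW a8@(1,0):SW a9@(1,4):SW
t=3: a0@(4,0):SW a1@(4,0):NE a2@(2,4):SW a3@(1,3):SW a4@(5,1):SW a5@(1,4):SW a6@(3,4):SW a7@(2,3):SW a8@(2,4):SW a9@(2,3):SW
t=4: a0@(5,4):SW a1@(5,4):SW a2@(3,3):SW a3@(2,2):SW a4@(0,0):SW a5@(2,3):SW a6@(4,3):SW a7@(3,2):SW a8@(3,3):SW a9@(3,2):SW
t=5: a0@(0,3):SW a1@(0,3):SW a2@(4,2):SW a3@(3,1):SW a4@(1,4):SW a5@(3,2):SW a6@(5,2):SW a7@(4,1):SW a8@(4,2):SW a9@(4,1):SW

10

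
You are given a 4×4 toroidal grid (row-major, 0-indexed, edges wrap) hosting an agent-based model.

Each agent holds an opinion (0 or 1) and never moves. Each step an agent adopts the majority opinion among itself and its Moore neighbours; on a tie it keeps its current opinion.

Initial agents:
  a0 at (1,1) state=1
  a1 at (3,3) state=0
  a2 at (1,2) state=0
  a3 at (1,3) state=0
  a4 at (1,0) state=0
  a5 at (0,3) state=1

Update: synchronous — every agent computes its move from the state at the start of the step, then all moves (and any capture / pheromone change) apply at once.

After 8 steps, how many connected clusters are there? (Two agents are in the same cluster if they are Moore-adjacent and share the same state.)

1

t=1: a0@(1,1):0 a1@(3,3):0 a2@(1,2):0 a3@(1,3):0 a4@(1,0):0 a5@(0,3):0
t=2: (unchanged — steady state)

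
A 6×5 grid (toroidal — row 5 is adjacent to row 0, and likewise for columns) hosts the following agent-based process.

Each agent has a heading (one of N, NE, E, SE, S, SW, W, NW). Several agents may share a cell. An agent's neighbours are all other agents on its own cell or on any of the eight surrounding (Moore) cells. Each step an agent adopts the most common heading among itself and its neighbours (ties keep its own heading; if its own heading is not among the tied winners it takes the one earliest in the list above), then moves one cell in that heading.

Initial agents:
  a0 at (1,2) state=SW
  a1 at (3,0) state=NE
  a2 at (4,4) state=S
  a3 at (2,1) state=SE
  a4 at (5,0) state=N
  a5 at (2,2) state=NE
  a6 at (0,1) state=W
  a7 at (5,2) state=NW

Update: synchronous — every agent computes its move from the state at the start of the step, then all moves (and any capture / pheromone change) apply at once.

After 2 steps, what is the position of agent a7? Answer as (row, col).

(3, 0)

t=1: a0@(2,1):SW a1@(2,1):NE a2@(5,4):S a3@(1,2):NE a4@(4,0):N a5@(1,3):NE a6@(0,0):W a7@(4,1):NW
t=2: a0@(1,2):NE a1@(1,2):NE a2@(0,4):S a3@(0,3):NE a4@(3,0):N a5@(0,4):NE a6@(0,4):W a7@(3,0):NW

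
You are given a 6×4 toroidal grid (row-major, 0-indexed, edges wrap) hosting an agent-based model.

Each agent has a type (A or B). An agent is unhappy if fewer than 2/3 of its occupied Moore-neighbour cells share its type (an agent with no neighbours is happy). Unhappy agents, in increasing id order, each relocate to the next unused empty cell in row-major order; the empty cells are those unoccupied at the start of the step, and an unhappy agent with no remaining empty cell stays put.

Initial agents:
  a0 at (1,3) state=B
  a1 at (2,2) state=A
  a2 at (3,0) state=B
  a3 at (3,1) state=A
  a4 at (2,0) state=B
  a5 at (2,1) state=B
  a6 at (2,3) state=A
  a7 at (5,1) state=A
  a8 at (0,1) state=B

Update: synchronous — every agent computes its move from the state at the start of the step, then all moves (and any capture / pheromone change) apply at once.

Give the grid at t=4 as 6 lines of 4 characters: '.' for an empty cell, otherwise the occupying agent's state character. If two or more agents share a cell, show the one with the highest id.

t=1: a0@(0,0):B a1@(0,2):A a2@(0,3):B a3@(1,0):A a4@(1,1):B a5@(1,2):B a6@(3,2):A a7@(3,3):A a8@(4,0):B
t=2: a0@(0,0):B a1@(0,1):A a2@(1,3):B a3@(2,0):A a4@(2,1):B a5@(1,2):B a6@(3,2):A a7@(2,2):A a8@(2,3):B
t=3: a0@(0,2):B a1@(0,3):A a2@(1,0):B a3@(1,1):A a4@(3,0):B a5@(3,1):B a6@(3,3):A a7@(4,0):A a8@(4,1):B
t=4: a0@(0,0):B a1@(0,1):A a2@(1,2):B a3@(1,3):A a4@(2,0):B a5@(3,1):B a6@(2,1):A a7@(2,2):A a8@(4,1):B

BA..
..BA
BAA.
.B..
.B..
....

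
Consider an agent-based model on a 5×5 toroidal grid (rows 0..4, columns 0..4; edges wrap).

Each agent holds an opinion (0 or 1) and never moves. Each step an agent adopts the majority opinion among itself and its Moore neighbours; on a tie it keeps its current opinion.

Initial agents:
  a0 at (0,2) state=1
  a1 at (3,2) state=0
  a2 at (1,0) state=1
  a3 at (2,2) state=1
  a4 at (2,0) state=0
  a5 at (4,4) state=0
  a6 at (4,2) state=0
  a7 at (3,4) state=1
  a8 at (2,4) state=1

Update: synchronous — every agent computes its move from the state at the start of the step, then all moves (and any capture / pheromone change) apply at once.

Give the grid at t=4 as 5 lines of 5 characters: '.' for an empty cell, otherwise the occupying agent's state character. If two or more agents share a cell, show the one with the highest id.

t=1: a0@(0,2):1 a1@(3,2):0 a2@(1,0):1 a3@(2,2):1 a4@(2,0):1 a5@(4,4):0 a6@(4,2):0 a7@(3,4):1 a8@(2,4):1
t=2: (unchanged — steady state)

..1..
1....
1.1.1
..0.1
..0.0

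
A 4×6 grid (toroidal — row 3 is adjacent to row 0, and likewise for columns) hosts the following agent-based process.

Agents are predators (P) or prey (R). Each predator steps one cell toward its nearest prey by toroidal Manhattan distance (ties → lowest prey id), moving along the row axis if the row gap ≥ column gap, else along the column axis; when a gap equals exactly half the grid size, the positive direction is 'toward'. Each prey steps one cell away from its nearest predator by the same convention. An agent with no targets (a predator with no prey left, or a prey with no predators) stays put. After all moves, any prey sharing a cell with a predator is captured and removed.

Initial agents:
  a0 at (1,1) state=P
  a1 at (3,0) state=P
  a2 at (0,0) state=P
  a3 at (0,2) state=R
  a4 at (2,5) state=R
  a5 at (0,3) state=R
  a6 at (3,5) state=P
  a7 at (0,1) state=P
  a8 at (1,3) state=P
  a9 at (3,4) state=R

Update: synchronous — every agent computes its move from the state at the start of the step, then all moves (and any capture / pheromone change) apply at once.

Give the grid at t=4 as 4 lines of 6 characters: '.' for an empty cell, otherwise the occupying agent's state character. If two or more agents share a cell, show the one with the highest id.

t=1: a0@(0,1):P a1@(2,0):P a2@(0,1):P a4@(1,5):R a5@(3,3):R a6@(2,5):P a7@(0,2):P a8@(0,3):P a9@(3,3):R
t=2: a0@(0,0):P a1@(1,0):P a2@(0,0):P a4@(0,5):R a5@(2,3):R a6@(1,5):P a7@(3,2):P a8@(3,3):P a9@(2,3):R
t=3: a0@(0,5):P a1@(0,0):P a2@(0,5):P a4@(0,4):R a5@(1,3):R a6@(0,5):P a7@(2,2):P a8@(2,3):P a9@(1,3):R
t=4: a0@(0,4):P a1@(0,5):P a2@(0,4):P a4@(0,3):R a5@(0,3):R a6@(0,4):P a7@(1,2):P a8@(1,3):P a9@(0,3):R

...RPP
..PP..
......
......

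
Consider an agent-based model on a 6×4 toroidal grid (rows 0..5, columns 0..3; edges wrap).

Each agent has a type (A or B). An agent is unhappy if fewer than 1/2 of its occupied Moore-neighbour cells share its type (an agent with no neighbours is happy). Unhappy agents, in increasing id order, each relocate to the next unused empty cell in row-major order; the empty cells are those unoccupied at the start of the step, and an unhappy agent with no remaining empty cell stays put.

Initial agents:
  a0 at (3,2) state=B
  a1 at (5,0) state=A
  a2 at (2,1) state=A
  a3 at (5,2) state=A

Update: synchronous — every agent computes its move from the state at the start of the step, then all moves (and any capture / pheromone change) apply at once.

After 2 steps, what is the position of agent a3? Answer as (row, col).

(5, 2)

t=1: a0@(0,0):B a1@(5,0):A a2@(0,1):A a3@(5,2):A
t=2: a0@(0,2):B a1@(5,0):A a2@(0,1):A a3@(5,2):A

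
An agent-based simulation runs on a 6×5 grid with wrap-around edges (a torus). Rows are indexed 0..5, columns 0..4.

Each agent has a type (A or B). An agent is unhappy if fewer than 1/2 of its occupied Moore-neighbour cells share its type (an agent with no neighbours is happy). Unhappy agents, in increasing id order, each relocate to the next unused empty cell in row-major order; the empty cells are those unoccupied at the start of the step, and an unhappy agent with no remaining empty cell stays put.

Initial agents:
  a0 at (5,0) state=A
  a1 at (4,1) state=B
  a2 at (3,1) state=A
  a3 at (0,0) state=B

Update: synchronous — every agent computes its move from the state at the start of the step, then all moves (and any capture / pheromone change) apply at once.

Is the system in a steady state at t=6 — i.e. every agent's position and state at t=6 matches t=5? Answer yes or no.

no

t=1: a0@(0,1):A a1@(0,2):B a2@(0,3):A a3@(0,4):B
t=2: a0@(0,0):A a1@(1,0):B a2@(1,1):A a3@(1,2):B
t=3: a0@(0,0):A a1@(0,1):B a2@(0,2):A a3@(0,3):B
t=4: a0@(0,4):A a1@(1,0):B a2@(1,1):A a3@(1,2):B
t=5: a0@(0,0):A a1@(0,1):B a2@(0,2):A a3@(0,3):B
t=6: a0@(0,4):A a1@(1,0):B a2@(1,1):A a3@(1,2):B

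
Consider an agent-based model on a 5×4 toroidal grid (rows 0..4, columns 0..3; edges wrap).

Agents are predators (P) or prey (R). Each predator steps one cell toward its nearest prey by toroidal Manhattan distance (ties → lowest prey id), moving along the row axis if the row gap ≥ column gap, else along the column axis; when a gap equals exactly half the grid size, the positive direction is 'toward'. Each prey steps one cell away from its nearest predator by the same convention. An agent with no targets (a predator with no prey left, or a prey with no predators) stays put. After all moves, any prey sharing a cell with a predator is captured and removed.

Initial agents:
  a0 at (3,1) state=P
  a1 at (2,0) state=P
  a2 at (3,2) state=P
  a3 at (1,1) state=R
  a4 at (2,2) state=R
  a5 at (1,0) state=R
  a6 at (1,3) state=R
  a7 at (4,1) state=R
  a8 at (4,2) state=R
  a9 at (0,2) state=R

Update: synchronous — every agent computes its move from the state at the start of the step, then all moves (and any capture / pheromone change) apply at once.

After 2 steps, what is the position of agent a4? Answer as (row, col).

t=1: a0@(4,1):P a1@(1,0):P a2@(2,2):P a3@(0,1):R a4@(1,2):R a5@(0,0):R a6@(0,3):R a7@(0,1):R a8@(0,2):R a9@(1,2):R
t=2: a0@(0,1):P a1@(0,0):P a2@(1,2):P a3@(1,1):R a4@(0,2):R a5@(4,0):R a6@(4,3):R a7@(1,1):R a9@(0,2):R

(0, 2)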